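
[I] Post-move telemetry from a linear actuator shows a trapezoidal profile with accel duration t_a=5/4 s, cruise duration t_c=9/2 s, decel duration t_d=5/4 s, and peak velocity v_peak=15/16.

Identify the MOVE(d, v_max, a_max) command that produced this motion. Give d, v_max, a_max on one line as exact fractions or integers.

a_max = (15/16)/(5/4) = 3/4
d_a = ½·15/16·5/4 = 75/128; d_c = 15/16·9/2 = 135/32
d = 2·75/128 + 135/32 = 345/64
t_c = 9/2 > 0 ⇒ limit active, v_max = 15/16

d=345/64 v_max=15/16 a_max=3/4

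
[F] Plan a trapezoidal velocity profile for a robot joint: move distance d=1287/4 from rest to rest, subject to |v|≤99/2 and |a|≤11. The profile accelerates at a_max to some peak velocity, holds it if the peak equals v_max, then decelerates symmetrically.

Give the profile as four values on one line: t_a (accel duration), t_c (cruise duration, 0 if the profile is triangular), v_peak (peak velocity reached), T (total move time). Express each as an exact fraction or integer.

t_a=9/2 t_c=2 v_peak=99/2 T=11

v_max²/a_max = (99/2)²/11 = 891/4
1287/4 ≥ 891/4 → trapezoidal
t_a = (99/2)/11 = 9/2; v_peak = 99/2
d_cruise = 1287/4 − 891/4 = 99; t_c = 99/(99/2) = 2
T = 2·9/2 + 2 = 11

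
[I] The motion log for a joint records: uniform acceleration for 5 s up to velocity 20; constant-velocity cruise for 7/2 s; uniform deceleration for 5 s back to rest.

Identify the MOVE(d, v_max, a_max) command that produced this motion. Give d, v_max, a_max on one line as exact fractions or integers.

a_max = 20/5 = 4
d_a = ½·20·5 = 50; d_c = 20·7/2 = 70
d = 2·50 + 70 = 170
t_c = 7/2 > 0 ⇒ limit active, v_max = 20

d=170 v_max=20 a_max=4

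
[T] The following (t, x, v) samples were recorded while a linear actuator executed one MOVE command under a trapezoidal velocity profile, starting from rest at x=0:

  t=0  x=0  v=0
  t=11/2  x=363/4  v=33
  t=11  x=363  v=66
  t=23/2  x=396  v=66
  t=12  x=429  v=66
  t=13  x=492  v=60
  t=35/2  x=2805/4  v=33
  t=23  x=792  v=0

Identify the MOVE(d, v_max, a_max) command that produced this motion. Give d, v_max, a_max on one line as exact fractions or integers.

d=792 v_max=66 a_max=6

final state: t=23, x=792, v=0 → d = 792
a_max = (33−0)/(11/2−0) = 6
max v = 66 over t∈[11,12] → v_max = 66
check: 66·(11+1) = 792 ✓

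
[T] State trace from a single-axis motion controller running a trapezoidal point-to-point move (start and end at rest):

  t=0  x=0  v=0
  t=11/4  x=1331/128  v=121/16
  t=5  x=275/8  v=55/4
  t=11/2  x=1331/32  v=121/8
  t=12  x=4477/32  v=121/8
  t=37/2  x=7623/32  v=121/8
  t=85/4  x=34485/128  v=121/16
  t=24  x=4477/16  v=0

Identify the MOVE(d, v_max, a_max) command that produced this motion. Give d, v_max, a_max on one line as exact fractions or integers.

d=4477/16 v_max=121/8 a_max=11/4

final state: t=24, x=4477/16, v=0 → d = 4477/16
a_max = (121/16−0)/(11/4−0) = 11/4
max v = 121/8 over t∈[11/2,37/2] → v_max = 121/8
check: 121/8·(11/2+13) = 4477/16 ✓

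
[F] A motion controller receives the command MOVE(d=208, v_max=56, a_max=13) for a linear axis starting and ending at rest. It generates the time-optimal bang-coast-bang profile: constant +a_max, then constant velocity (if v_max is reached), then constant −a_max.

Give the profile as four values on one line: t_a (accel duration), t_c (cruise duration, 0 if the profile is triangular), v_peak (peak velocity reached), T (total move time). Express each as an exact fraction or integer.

(v_max)²/a_max = 56²/13 = 3136/13
208 < 3136/13 ⇒ no cruise
v_peak = √(208·13) = √2704 = 52
t_a = 52/13 = 4; t_c = 0
T = 2·4 = 8

t_a=4 t_c=0 v_peak=52 T=8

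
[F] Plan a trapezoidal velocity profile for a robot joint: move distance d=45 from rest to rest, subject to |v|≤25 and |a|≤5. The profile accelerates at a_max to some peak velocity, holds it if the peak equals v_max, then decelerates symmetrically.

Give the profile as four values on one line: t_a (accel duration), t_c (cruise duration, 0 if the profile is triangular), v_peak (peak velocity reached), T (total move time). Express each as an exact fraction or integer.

v_max²/a_max = 25²/5 = 125
45 < 125 so t_c = 0
v_peak = √(45·5) = √225 = 15
t_a = 15/5 = 3; t_c = 0
T = 2·3 = 6

t_a=3 t_c=0 v_peak=15 T=6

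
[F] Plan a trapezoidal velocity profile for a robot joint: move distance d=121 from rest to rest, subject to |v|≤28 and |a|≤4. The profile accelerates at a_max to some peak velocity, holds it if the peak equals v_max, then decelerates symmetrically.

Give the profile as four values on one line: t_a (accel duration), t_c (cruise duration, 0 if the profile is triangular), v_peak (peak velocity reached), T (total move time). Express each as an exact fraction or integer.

v_max²/a_max = 28²/4 = 196
121 < 196 ⇒ no cruise
v_peak = √(121·4) = √484 = 22
t_a = 22/4 = 11/2; t_c = 0
T = 2·11/2 = 11

t_a=11/2 t_c=0 v_peak=22 T=11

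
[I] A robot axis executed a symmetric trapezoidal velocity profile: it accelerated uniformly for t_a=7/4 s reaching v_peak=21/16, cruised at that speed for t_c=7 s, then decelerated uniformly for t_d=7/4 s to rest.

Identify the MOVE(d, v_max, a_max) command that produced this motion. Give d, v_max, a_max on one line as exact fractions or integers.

a_max = (21/16)/(7/4) = 3/4
d_a = ½·21/16·7/4 = 147/128; d_c = 21/16·7 = 147/16
d = 2·147/128 + 147/16 = 735/64
t_c = 7 > 0 → v_max = v_peak = 21/16

d=735/64 v_max=21/16 a_max=3/4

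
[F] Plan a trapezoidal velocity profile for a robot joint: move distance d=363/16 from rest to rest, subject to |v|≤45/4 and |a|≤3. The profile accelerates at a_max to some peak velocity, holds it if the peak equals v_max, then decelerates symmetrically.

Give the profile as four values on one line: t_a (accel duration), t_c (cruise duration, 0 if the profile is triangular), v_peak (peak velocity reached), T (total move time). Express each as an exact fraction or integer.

v_max²/a_max = (45/4)²/3 = 675/16
363/16 < 675/16 → triangular
v_peak = √(363/16·3) = √(1089/16) = 33/4
t_a = (33/4)/3 = 11/4; t_c = 0
T = 2·11/4 = 11/2

t_a=11/4 t_c=0 v_peak=33/4 T=11/2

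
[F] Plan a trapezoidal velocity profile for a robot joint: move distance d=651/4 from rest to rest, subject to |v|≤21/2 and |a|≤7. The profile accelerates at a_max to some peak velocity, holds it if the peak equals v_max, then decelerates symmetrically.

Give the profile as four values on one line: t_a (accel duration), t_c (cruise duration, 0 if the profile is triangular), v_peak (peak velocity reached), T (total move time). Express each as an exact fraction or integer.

v_max²/a_max = (21/2)²/7 = 63/4
651/4 ≥ 63/4 → trapezoidal
t_a = (21/2)/7 = 3/2; v_peak = 21/2
d_cruise = 651/4 − 63/4 = 147; t_c = 147/(21/2) = 14
T = 2·3/2 + 14 = 17

t_a=3/2 t_c=14 v_peak=21/2 T=17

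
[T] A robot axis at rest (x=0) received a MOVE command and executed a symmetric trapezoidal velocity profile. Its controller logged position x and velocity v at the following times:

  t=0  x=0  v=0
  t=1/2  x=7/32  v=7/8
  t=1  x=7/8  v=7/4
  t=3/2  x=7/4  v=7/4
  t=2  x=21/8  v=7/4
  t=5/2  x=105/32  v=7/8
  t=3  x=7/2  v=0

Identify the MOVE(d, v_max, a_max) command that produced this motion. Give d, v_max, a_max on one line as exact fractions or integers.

final state: t=3, x=7/2, v=0 → d = 7/2
a_max = (7/8−0)/(1/2−0) = 7/4
max v = 7/4 over t∈[1,2] → v_max = 7/4
check: 7/4·(1+1) = 7/2 ✓

d=7/2 v_max=7/4 a_max=7/4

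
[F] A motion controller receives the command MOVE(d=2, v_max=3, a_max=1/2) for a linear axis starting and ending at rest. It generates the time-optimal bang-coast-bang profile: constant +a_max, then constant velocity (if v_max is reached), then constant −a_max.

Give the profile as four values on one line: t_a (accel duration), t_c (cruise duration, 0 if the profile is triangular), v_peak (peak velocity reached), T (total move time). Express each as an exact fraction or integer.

t_a=2 t_c=0 v_peak=1 T=4

v_max²/a_max = 3²/(1/2) = 18
2 < 18 ⇒ no cruise
v_peak = √(2·1/2) = √1 = 1
t_a = 1/(1/2) = 2; t_c = 0
T = 2·2 = 4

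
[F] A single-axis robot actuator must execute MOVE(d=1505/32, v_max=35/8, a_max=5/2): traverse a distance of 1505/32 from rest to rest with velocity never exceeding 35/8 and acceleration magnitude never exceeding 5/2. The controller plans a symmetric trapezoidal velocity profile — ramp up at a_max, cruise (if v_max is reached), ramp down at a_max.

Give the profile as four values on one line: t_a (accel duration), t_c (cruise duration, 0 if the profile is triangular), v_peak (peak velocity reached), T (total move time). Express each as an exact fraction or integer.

v_max²/a_max = (35/8)²/(5/2) = 245/32
1505/32 ≥ 245/32 so v_max reached
t_a = (35/8)/(5/2) = 7/4; v_peak = 35/8
d_cruise = 1505/32 − 245/32 = 315/8; t_c = (315/8)/(35/8) = 9
T = 2·7/4 + 9 = 25/2

t_a=7/4 t_c=9 v_peak=35/8 T=25/2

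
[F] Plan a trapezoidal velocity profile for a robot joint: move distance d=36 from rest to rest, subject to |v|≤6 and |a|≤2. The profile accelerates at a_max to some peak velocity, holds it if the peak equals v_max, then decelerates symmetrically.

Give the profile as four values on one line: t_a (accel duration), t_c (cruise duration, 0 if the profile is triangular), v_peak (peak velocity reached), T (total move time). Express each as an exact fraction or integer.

t_a=3 t_c=3 v_peak=6 T=9

(v_max)²/a_max = 6²/2 = 18
36 ≥ 18 → trapezoidal
t_a = 6/2 = 3; v_peak = 6
d_cruise = 36 − 18 = 18; t_c = 18/6 = 3
T = 2·3 + 3 = 9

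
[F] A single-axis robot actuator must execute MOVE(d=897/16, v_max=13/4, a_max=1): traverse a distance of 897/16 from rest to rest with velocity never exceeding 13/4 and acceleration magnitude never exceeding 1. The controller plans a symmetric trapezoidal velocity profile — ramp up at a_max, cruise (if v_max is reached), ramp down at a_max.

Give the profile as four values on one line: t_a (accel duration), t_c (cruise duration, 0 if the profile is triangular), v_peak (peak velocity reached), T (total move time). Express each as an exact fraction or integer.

t_a=13/4 t_c=14 v_peak=13/4 T=41/2

v_max²/a_max = (13/4)²/1 = 169/16
897/16 ≥ 169/16 ⇒ cruise phase
t_a = (13/4)/1 = 13/4; v_peak = 13/4
d_cruise = 897/16 − 169/16 = 91/2; t_c = (91/2)/(13/4) = 14
T = 2·13/4 + 14 = 41/2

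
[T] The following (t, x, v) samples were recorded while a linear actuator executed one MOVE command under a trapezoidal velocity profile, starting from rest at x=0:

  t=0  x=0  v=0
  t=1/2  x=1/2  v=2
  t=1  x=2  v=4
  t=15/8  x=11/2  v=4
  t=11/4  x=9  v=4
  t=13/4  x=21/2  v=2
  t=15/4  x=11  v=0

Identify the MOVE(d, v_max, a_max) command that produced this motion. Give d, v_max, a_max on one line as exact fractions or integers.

d=11 v_max=4 a_max=4

final state: t=15/4, x=11, v=0 → d = 11
a_max = (2−0)/(1/2−0) = 4
max v = 4 over t∈[1,11/4] → v_max = 4
check: 4·(1+7/4) = 11 ✓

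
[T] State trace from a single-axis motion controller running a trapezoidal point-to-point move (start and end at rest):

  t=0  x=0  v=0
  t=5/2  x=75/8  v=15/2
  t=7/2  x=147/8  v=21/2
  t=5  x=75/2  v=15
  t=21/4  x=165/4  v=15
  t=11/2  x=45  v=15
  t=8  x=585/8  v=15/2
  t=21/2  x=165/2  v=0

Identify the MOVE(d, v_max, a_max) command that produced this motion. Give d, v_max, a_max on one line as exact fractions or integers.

d=165/2 v_max=15 a_max=3

final state: t=21/2, x=165/2, v=0 → d = 165/2
a_max = (15/2−0)/(5/2−0) = 3
max v = 15 over t∈[5,11/2] → v_max = 15
check: 15·(5+1/2) = 165/2 ✓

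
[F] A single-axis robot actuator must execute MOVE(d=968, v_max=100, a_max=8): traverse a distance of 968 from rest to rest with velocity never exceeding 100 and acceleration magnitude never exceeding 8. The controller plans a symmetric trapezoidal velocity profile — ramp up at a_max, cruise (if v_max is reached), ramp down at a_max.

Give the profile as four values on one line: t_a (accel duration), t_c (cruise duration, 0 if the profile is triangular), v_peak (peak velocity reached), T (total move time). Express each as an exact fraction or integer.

t_a=11 t_c=0 v_peak=88 T=22

v_max²/a_max = 100²/8 = 1250
968 < 1250 → triangular
v_peak = √(968·8) = √7744 = 88
t_a = 88/8 = 11; t_c = 0
T = 2·11 = 22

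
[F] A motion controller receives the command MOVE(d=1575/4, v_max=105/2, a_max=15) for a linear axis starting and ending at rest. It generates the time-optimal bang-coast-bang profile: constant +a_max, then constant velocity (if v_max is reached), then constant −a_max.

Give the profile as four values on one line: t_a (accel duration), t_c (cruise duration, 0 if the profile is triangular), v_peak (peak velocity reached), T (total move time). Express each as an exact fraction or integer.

(v_max)²/a_max = (105/2)²/15 = 735/4
1575/4 ≥ 735/4 ⇒ cruise phase
t_a = (105/2)/15 = 7/2; v_peak = 105/2
d_cruise = 1575/4 − 735/4 = 210; t_c = 210/(105/2) = 4
T = 2·7/2 + 4 = 11

t_a=7/2 t_c=4 v_peak=105/2 T=11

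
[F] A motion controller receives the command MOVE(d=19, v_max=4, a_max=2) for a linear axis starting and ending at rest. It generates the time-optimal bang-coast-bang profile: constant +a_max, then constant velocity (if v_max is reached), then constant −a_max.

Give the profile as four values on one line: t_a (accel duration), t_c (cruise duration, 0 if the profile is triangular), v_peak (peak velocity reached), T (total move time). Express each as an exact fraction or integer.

v_max²/a_max = 4²/2 = 8
19 ≥ 8 so v_max reached
t_a = 4/2 = 2; v_peak = 4
d_cruise = 19 − 8 = 11; t_c = 11/4
T = 2·2 + 11/4 = 27/4

t_a=2 t_c=11/4 v_peak=4 T=27/4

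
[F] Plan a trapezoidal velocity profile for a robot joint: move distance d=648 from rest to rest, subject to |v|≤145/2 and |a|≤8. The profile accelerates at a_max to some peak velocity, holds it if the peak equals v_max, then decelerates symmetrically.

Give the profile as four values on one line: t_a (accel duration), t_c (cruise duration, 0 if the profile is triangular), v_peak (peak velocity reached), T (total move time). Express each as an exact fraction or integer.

t_a=9 t_c=0 v_peak=72 T=18

vₘ²/aₘ = (145/2)²/8 = 21025/32
648 < 21025/32 ⇒ no cruise
v_peak = √(648·8) = √5184 = 72
t_a = 72/8 = 9; t_c = 0
T = 2·9 = 18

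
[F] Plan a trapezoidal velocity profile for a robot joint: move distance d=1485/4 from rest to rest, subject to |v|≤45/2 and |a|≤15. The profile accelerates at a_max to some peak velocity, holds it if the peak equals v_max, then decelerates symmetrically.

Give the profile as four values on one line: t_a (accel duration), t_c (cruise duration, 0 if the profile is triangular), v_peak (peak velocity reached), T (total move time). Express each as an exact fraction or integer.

t_a=3/2 t_c=15 v_peak=45/2 T=18

v_max²/a_max = (45/2)²/15 = 135/4
1485/4 ≥ 135/4 ⇒ cruise phase
t_a = (45/2)/15 = 3/2; v_peak = 45/2
d_cruise = 1485/4 − 135/4 = 675/2; t_c = (675/2)/(45/2) = 15
T = 2·3/2 + 15 = 18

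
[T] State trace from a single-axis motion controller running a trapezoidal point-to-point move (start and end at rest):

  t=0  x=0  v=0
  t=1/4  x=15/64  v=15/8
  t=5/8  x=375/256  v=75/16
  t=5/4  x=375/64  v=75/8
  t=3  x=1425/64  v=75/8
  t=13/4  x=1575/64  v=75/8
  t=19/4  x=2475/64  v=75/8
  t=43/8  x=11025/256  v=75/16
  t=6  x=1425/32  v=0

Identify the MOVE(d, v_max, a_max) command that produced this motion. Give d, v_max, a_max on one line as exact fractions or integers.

d=1425/32 v_max=75/8 a_max=15/2

final state: t=6, x=1425/32, v=0 → d = 1425/32
a_max = (15/8−0)/(1/4−0) = 15/2
max v = 75/8 over t∈[5/4,19/4] → v_max = 75/8
check: 75/8·(5/4+7/2) = 1425/32 ✓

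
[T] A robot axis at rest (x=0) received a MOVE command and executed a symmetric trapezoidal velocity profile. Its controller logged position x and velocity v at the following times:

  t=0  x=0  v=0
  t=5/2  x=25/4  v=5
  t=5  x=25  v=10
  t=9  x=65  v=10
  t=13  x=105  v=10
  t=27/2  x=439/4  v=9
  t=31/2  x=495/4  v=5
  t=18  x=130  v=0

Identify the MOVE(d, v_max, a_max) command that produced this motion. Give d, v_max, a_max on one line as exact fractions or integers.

d=130 v_max=10 a_max=2

final state: t=18, x=130, v=0 → d = 130
a_max = (5−0)/(5/2−0) = 2
max v = 10 over t∈[5,13] → v_max = 10
check: 10·(5+8) = 130 ✓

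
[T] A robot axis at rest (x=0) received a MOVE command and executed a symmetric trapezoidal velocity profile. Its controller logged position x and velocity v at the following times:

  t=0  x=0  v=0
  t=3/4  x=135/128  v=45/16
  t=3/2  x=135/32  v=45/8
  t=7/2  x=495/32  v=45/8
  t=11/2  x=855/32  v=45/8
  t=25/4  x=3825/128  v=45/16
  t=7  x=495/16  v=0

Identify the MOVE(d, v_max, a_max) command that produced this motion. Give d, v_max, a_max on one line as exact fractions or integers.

d=495/16 v_max=45/8 a_max=15/4

final state: t=7, x=495/16, v=0 → d = 495/16
a_max = (45/16−0)/(3/4−0) = 15/4
max v = 45/8 over t∈[3/2,11/2] → v_max = 45/8
check: 45/8·(3/2+4) = 495/16 ✓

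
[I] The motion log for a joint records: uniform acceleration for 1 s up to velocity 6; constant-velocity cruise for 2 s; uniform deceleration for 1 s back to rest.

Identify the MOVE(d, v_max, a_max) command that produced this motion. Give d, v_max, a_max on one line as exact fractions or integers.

d=18 v_max=6 a_max=6

a_max = 6/1 = 6
d_a = ½·6·1 = 3; d_c = 6·2 = 12
d = 2·3 + 12 = 18
t_c = 2 > 0 ⇒ limit active, v_max = 6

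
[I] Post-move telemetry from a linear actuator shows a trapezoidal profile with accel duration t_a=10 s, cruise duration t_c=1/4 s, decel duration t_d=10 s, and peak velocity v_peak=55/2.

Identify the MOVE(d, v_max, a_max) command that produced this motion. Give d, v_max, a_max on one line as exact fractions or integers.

d=2255/8 v_max=55/2 a_max=11/4

a_max = (55/2)/10 = 11/4
d_a = ½·55/2·10 = 275/2; d_c = 55/2·1/4 = 55/8
d = 2·275/2 + 55/8 = 2255/8
t_c = 1/4 > 0 so v_max = 55/2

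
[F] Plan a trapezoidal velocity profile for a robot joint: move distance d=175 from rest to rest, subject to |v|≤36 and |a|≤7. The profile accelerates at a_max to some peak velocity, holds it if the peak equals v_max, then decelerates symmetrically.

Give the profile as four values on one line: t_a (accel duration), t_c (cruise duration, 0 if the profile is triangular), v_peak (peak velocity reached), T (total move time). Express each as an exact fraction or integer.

v_max²/a_max = 36²/7 = 1296/7
175 < 1296/7 ⇒ no cruise
v_peak = √(175·7) = √1225 = 35
t_a = 35/7 = 5; t_c = 0
T = 2·5 = 10

t_a=5 t_c=0 v_peak=35 T=10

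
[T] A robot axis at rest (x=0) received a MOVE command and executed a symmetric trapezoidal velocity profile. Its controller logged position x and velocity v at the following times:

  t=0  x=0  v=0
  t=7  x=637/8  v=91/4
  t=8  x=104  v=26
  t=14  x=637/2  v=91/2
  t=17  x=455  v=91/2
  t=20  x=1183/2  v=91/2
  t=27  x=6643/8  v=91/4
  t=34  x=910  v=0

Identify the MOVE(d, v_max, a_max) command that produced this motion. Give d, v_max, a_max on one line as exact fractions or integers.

final state: t=34, x=910, v=0 → d = 910
a_max = (91/4−0)/(7−0) = 13/4
max v = 91/2 over t∈[14,20] → v_max = 91/2
check: 91/2·(14+6) = 910 ✓

d=910 v_max=91/2 a_max=13/4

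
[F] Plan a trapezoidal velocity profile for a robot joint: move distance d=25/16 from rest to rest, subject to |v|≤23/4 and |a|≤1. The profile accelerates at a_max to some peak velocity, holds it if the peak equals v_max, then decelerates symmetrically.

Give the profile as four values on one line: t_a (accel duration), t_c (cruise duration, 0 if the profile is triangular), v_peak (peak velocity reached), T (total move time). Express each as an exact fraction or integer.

vₘ²/aₘ = (23/4)²/1 = 529/16
25/16 < 529/16 → triangular
v_peak = √(25/16·1) = √(25/16) = 5/4
t_a = (5/4)/1 = 5/4; t_c = 0
T = 2·5/4 = 5/2

t_a=5/4 t_c=0 v_peak=5/4 T=5/2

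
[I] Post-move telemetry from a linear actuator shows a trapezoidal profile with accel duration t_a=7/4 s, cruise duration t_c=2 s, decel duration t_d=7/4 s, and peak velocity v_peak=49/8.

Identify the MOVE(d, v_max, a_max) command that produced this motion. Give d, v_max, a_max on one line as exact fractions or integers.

a_max = (49/8)/(7/4) = 7/2
d_a = ½·49/8·7/4 = 343/64; d_c = 49/8·2 = 49/4
d = 2·343/64 + 49/4 = 735/32
t_c = 2 > 0 → v_max = v_peak = 49/8

d=735/32 v_max=49/8 a_max=7/2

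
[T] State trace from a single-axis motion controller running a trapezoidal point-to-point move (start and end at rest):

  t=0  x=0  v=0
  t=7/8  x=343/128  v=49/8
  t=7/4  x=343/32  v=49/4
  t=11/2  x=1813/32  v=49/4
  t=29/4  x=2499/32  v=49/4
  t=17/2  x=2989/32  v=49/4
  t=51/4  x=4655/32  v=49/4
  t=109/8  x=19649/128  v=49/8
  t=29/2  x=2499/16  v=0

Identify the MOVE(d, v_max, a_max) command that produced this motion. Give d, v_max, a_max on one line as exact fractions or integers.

final state: t=29/2, x=2499/16, v=0 → d = 2499/16
a_max = (49/8−0)/(7/8−0) = 7
max v = 49/4 over t∈[7/4,51/4] → v_max = 49/4
check: 49/4·(7/4+11) = 2499/16 ✓

d=2499/16 v_max=49/4 a_max=7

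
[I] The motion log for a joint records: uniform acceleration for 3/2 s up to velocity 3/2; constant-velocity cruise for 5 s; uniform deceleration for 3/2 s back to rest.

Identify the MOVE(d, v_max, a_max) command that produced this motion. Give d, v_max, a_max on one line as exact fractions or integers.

d=39/4 v_max=3/2 a_max=1

a_max = (3/2)/(3/2) = 1
d_a = ½·3/2·3/2 = 9/8; d_c = 3/2·5 = 15/2
d = 2·9/8 + 15/2 = 39/4
t_c = 5 > 0 ⇒ limit active, v_max = 3/2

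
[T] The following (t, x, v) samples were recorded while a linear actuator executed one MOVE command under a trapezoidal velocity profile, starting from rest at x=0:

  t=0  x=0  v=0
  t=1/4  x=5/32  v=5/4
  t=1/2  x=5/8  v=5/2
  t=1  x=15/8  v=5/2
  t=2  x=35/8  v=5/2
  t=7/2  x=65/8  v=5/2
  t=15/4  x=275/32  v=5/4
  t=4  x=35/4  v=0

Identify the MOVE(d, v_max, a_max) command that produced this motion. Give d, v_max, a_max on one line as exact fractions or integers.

d=35/4 v_max=5/2 a_max=5

final state: t=4, x=35/4, v=0 → d = 35/4
a_max = (5/4−0)/(1/4−0) = 5
max v = 5/2 over t∈[1/2,7/2] → v_max = 5/2
check: 5/2·(1/2+3) = 35/4 ✓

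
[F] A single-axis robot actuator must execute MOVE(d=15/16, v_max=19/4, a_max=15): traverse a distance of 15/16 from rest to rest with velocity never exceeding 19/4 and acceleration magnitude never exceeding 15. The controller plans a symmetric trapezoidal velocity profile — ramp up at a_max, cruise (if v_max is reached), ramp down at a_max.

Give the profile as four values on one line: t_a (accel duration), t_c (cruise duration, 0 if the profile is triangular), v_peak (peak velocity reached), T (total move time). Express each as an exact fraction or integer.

t_a=1/4 t_c=0 v_peak=15/4 T=1/2

vₘ²/aₘ = (19/4)²/15 = 361/240
15/16 < 361/240 ⇒ no cruise
v_peak = √(15/16·15) = √(225/16) = 15/4
t_a = (15/4)/15 = 1/4; t_c = 0
T = 2·1/4 = 1/2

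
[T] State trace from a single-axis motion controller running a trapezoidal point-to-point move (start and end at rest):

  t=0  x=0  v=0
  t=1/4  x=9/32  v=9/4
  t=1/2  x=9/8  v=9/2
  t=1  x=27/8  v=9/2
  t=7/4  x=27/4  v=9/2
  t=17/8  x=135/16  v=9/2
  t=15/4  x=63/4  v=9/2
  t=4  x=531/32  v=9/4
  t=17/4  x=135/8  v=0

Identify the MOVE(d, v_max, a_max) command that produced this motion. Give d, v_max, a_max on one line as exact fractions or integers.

d=135/8 v_max=9/2 a_max=9

final state: t=17/4, x=135/8, v=0 → d = 135/8
a_max = (9/4−0)/(1/4−0) = 9
max v = 9/2 over t∈[1/2,15/4] → v_max = 9/2
check: 9/2·(1/2+13/4) = 135/8 ✓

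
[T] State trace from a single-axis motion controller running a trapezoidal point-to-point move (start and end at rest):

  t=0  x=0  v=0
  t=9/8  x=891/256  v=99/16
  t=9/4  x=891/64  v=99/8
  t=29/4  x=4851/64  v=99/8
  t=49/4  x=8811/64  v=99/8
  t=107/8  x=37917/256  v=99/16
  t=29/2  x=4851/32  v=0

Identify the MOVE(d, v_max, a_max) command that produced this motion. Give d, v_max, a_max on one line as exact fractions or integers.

final state: t=29/2, x=4851/32, v=0 → d = 4851/32
a_max = (99/16−0)/(9/8−0) = 11/2
max v = 99/8 over t∈[9/4,49/4] → v_max = 99/8
check: 99/8·(9/4+10) = 4851/32 ✓

d=4851/32 v_max=99/8 a_max=11/2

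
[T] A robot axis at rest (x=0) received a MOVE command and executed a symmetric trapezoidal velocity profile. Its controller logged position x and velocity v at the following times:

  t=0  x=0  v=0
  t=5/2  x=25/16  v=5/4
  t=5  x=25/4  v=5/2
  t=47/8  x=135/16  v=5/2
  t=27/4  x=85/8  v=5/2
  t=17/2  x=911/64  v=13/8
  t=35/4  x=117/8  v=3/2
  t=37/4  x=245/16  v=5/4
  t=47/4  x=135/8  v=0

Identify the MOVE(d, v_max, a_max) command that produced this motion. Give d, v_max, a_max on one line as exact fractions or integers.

final state: t=47/4, x=135/8, v=0 → d = 135/8
a_max = (5/4−0)/(5/2−0) = 1/2
max v = 5/2 over t∈[5,27/4] → v_max = 5/2
check: 5/2·(5+7/4) = 135/8 ✓

d=135/8 v_max=5/2 a_max=1/2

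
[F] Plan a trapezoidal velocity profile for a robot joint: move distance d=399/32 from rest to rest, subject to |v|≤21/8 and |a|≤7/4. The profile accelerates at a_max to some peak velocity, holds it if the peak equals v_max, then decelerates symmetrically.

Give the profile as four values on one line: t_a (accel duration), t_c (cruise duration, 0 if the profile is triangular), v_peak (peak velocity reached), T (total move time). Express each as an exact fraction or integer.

t_a=3/2 t_c=13/4 v_peak=21/8 T=25/4

(v_max)²/a_max = (21/8)²/(7/4) = 63/16
399/32 ≥ 63/16 ⇒ cruise phase
t_a = (21/8)/(7/4) = 3/2; v_peak = 21/8
d_cruise = 399/32 − 63/16 = 273/32; t_c = (273/32)/(21/8) = 13/4
T = 2·3/2 + 13/4 = 25/4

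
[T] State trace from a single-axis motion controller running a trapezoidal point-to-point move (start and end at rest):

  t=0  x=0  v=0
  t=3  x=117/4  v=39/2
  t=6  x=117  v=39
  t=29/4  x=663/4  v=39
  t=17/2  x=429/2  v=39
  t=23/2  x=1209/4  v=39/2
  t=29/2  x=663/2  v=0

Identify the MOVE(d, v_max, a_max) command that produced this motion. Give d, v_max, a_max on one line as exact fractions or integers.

d=663/2 v_max=39 a_max=13/2

final state: t=29/2, x=663/2, v=0 → d = 663/2
a_max = (39/2−0)/(3−0) = 13/2
max v = 39 over t∈[6,17/2] → v_max = 39
check: 39·(6+5/2) = 663/2 ✓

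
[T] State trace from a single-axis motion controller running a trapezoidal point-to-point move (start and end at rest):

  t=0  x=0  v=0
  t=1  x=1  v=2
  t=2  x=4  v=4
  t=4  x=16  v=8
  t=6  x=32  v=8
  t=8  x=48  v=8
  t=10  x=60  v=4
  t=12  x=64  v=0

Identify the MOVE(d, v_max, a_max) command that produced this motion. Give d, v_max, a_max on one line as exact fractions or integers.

final state: t=12, x=64, v=0 → d = 64
a_max = (2−0)/(1−0) = 2
max v = 8 over t∈[4,8] → v_max = 8
check: 8·(4+4) = 64 ✓

d=64 v_max=8 a_max=2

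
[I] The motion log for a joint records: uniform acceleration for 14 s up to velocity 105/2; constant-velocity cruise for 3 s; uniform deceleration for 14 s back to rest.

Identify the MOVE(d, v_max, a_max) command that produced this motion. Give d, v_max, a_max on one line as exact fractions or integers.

a_max = (105/2)/14 = 15/4
d_a = ½·105/2·14 = 735/2; d_c = 105/2·3 = 315/2
d = 2·735/2 + 315/2 = 1785/2
t_c = 3 > 0 → v_max = v_peak = 105/2

d=1785/2 v_max=105/2 a_max=15/4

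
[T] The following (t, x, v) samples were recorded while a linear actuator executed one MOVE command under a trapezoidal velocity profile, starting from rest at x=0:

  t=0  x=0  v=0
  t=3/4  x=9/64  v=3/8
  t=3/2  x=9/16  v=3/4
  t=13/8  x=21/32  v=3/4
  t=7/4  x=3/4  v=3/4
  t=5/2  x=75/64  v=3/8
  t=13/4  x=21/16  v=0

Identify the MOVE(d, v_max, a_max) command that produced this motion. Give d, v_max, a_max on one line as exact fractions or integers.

d=21/16 v_max=3/4 a_max=1/2

final state: t=13/4, x=21/16, v=0 → d = 21/16
a_max = (3/8−0)/(3/4−0) = 1/2
max v = 3/4 over t∈[3/2,7/4] → v_max = 3/4
check: 3/4·(3/2+1/4) = 21/16 ✓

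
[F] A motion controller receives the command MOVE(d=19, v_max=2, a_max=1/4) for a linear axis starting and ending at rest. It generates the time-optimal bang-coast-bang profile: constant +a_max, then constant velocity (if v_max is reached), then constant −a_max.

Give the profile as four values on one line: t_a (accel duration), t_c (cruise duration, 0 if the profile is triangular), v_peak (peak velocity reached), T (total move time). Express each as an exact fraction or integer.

(v_max)²/a_max = 2²/(1/4) = 16
19 ≥ 16 ⇒ cruise phase
t_a = 2/(1/4) = 8; v_peak = 2
d_cruise = 19 − 16 = 3; t_c = 3/2
T = 2·8 + 3/2 = 35/2

t_a=8 t_c=3/2 v_peak=2 T=35/2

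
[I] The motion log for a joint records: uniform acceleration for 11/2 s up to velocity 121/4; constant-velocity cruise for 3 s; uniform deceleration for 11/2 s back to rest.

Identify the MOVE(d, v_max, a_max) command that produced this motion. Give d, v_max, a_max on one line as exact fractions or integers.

d=2057/8 v_max=121/4 a_max=11/2

a_max = (121/4)/(11/2) = 11/2
d_a = ½·121/4·11/2 = 1331/16; d_c = 121/4·3 = 363/4
d = 2·1331/16 + 363/4 = 2057/8
t_c = 3 > 0 so v_max = 121/4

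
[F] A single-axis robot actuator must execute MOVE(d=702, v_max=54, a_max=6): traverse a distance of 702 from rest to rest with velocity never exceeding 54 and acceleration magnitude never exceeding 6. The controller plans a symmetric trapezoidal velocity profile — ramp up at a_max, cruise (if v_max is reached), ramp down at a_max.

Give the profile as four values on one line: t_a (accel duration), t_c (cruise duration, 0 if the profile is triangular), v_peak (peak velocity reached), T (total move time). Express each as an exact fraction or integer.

t_a=9 t_c=4 v_peak=54 T=22

(v_max)²/a_max = 54²/6 = 486
702 ≥ 486 ⇒ cruise phase
t_a = 54/6 = 9; v_peak = 54
d_cruise = 702 − 486 = 216; t_c = 216/54 = 4
T = 2·9 + 4 = 22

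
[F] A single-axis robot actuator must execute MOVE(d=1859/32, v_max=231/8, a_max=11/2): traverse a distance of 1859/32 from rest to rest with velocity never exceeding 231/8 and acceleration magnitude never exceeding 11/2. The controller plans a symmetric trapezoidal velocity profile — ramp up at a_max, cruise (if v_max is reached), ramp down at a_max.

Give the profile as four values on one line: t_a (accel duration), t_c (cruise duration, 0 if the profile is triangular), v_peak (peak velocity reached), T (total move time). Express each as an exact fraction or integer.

t_a=13/4 t_c=0 v_peak=143/8 T=13/2

v_max²/a_max = (231/8)²/(11/2) = 4851/32
1859/32 < 4851/32 so t_c = 0
v_peak = √(1859/32·11/2) = √(20449/64) = 143/8
t_a = (143/8)/(11/2) = 13/4; t_c = 0
T = 2·13/4 = 13/2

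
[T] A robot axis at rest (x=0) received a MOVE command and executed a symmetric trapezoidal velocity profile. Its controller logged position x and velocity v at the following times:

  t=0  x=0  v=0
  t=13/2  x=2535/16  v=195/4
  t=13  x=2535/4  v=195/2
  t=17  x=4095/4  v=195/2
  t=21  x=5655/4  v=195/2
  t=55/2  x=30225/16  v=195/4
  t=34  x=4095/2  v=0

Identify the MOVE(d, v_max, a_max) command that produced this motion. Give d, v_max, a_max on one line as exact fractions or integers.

final state: t=34, x=4095/2, v=0 → d = 4095/2
a_max = (195/4−0)/(13/2−0) = 15/2
max v = 195/2 over t∈[13,21] → v_max = 195/2
check: 195/2·(13+8) = 4095/2 ✓

d=4095/2 v_max=195/2 a_max=15/2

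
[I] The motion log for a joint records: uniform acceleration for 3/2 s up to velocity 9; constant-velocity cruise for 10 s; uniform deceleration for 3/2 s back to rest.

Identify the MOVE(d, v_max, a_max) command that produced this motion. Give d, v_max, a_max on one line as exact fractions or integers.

a_max = 9/(3/2) = 6
d_a = ½·9·3/2 = 27/4; d_c = 9·10 = 90
d = 2·27/4 + 90 = 207/2
t_c = 10 > 0 → v_max = v_peak = 9

d=207/2 v_max=9 a_max=6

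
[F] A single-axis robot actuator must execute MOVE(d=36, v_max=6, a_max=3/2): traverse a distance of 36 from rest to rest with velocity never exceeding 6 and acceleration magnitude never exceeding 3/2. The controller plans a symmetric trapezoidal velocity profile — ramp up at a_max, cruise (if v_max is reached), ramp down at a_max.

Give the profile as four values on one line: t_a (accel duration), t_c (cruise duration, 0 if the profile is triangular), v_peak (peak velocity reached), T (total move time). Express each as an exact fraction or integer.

(v_max)²/a_max = 6²/(3/2) = 24
36 ≥ 24 → trapezoidal
t_a = 6/(3/2) = 4; v_peak = 6
d_cruise = 36 − 24 = 12; t_c = 12/6 = 2
T = 2·4 + 2 = 10

t_a=4 t_c=2 v_peak=6 T=10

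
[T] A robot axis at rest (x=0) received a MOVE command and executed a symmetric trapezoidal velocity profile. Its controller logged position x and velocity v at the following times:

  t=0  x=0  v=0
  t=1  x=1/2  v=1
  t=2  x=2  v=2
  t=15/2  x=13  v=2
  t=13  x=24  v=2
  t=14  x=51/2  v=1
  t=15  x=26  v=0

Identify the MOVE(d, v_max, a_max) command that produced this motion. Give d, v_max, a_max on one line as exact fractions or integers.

d=26 v_max=2 a_max=1

final state: t=15, x=26, v=0 → d = 26
a_max = (1−0)/(1−0) = 1
max v = 2 over t∈[2,13] → v_max = 2
check: 2·(2+11) = 26 ✓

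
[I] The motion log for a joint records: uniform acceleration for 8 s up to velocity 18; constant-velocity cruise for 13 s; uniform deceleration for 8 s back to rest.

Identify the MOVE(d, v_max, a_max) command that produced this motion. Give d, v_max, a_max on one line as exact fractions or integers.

d=378 v_max=18 a_max=9/4

a_max = 18/8 = 9/4
d_a = ½·18·8 = 72; d_c = 18·13 = 234
d = 2·72 + 234 = 378
t_c = 13 > 0 so v_max = 18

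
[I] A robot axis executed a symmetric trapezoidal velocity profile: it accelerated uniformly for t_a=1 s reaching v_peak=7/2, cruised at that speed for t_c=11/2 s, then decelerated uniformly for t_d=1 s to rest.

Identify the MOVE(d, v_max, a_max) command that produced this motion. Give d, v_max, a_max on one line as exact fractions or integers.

a_max = (7/2)/1 = 7/2
d_a = ½·7/2·1 = 7/4; d_c = 7/2·11/2 = 77/4
d = 2·7/4 + 77/4 = 91/4
t_c = 11/2 > 0 ⇒ limit active, v_max = 7/2

d=91/4 v_max=7/2 a_max=7/2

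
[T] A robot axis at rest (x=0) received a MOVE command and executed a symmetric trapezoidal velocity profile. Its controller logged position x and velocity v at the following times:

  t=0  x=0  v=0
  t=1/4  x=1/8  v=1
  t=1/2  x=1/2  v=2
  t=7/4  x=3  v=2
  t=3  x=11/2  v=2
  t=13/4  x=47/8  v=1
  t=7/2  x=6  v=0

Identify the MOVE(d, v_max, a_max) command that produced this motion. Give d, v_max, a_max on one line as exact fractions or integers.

final state: t=7/2, x=6, v=0 → d = 6
a_max = (1−0)/(1/4−0) = 4
max v = 2 over t∈[1/2,3] → v_max = 2
check: 2·(1/2+5/2) = 6 ✓

d=6 v_max=2 a_max=4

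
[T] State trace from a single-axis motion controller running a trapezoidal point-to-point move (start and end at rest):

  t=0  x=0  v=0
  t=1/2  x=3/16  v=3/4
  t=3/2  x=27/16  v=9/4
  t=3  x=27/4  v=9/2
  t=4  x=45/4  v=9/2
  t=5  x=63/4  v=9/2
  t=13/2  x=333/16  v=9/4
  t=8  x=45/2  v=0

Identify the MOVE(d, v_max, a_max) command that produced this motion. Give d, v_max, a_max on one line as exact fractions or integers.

d=45/2 v_max=9/2 a_max=3/2

final state: t=8, x=45/2, v=0 → d = 45/2
a_max = (3/4−0)/(1/2−0) = 3/2
max v = 9/2 over t∈[3,5] → v_max = 9/2
check: 9/2·(3+2) = 45/2 ✓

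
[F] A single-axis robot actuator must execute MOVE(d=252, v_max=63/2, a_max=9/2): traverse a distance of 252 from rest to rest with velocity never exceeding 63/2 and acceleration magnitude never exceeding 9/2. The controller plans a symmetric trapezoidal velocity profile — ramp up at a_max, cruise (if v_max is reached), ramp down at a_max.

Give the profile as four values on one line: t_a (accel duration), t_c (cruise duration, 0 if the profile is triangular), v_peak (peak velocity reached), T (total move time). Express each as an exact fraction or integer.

(v_max)²/a_max = (63/2)²/(9/2) = 441/2
252 ≥ 441/2 → trapezoidal
t_a = (63/2)/(9/2) = 7; v_peak = 63/2
d_cruise = 252 − 441/2 = 63/2; t_c = (63/2)/(63/2) = 1
T = 2·7 + 1 = 15

t_a=7 t_c=1 v_peak=63/2 T=15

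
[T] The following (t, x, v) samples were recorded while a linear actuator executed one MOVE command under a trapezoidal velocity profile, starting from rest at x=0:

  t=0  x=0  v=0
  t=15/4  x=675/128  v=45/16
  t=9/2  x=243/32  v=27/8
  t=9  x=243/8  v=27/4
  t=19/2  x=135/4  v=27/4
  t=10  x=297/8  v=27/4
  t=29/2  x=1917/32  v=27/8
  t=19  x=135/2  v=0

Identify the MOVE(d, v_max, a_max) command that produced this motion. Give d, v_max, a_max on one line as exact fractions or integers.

d=135/2 v_max=27/4 a_max=3/4

final state: t=19, x=135/2, v=0 → d = 135/2
a_max = (45/16−0)/(15/4−0) = 3/4
max v = 27/4 over t∈[9,10] → v_max = 27/4
check: 27/4·(9+1) = 135/2 ✓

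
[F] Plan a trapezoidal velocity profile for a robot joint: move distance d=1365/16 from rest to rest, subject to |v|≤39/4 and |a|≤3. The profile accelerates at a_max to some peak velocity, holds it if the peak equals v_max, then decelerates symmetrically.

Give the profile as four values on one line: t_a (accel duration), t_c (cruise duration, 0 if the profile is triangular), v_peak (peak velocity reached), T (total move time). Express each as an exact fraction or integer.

(v_max)²/a_max = (39/4)²/3 = 507/16
1365/16 ≥ 507/16 → trapezoidal
t_a = (39/4)/3 = 13/4; v_peak = 39/4
d_cruise = 1365/16 − 507/16 = 429/8; t_c = (429/8)/(39/4) = 11/2
T = 2·13/4 + 11/2 = 12

t_a=13/4 t_c=11/2 v_peak=39/4 T=12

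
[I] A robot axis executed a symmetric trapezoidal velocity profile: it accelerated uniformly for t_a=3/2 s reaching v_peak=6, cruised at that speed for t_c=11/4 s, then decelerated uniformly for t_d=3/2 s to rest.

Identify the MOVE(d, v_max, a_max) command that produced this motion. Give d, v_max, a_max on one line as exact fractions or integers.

a_max = 6/(3/2) = 4
d_a = ½·6·3/2 = 9/2; d_c = 6·11/4 = 33/2
d = 2·9/2 + 33/2 = 51/2
t_c = 11/4 > 0 so v_max = 6

d=51/2 v_max=6 a_max=4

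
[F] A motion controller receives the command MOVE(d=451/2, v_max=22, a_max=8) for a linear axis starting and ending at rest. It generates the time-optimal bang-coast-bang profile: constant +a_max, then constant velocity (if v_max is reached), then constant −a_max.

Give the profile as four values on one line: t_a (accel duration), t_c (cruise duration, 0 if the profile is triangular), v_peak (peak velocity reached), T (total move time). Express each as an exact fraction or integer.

vₘ²/aₘ = 22²/8 = 121/2
451/2 ≥ 121/2 ⇒ cruise phase
t_a = 22/8 = 11/4; v_peak = 22
d_cruise = 451/2 − 121/2 = 165; t_c = 165/22 = 15/2
T = 2·11/4 + 15/2 = 13

t_a=11/4 t_c=15/2 v_peak=22 T=13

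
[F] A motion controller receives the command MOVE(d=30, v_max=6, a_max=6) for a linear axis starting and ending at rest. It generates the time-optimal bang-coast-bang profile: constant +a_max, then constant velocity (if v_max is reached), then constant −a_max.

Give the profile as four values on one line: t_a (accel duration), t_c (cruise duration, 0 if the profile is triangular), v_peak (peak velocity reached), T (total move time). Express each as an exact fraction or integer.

vₘ²/aₘ = 6²/6 = 6
30 ≥ 6 so v_max reached
t_a = 6/6 = 1; v_peak = 6
d_cruise = 30 − 6 = 24; t_c = 24/6 = 4
T = 2·1 + 4 = 6

t_a=1 t_c=4 v_peak=6 T=6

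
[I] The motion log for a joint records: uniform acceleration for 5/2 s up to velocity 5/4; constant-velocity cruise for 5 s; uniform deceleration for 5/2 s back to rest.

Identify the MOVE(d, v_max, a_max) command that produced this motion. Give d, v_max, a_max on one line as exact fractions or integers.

d=75/8 v_max=5/4 a_max=1/2

a_max = (5/4)/(5/2) = 1/2
d_a = ½·5/4·5/2 = 25/16; d_c = 5/4·5 = 25/4
d = 2·25/16 + 25/4 = 75/8
t_c = 5 > 0 → v_max = v_peak = 5/4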